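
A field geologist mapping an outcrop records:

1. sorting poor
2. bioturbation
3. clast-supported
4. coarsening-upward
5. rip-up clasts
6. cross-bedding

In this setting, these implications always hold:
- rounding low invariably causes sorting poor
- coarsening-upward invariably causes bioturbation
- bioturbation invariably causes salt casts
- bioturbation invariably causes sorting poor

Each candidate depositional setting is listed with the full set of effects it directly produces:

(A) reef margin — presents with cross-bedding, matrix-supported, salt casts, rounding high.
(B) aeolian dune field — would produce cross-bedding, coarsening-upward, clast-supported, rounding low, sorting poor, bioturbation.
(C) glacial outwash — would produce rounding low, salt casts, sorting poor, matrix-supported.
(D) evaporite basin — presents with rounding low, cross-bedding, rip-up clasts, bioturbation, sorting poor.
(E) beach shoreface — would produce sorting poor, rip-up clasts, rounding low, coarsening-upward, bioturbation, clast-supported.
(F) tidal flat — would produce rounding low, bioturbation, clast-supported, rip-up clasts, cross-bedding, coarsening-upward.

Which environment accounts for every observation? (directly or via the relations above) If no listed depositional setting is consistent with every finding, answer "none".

F

Testing each hypothesis:
(A) reef margin — fails on sorting poor, bioturbation, clast-supported, coarsening-upward, rip-up clasts (predicts matrix-supported, not clast-supported)
(B) aeolian dune field — does not account for rip-up clasts
(C) glacial outwash — sorting poor yes; bioturbation NO; clast-supported NO; coarsening-upward NO; rip-up clasts NO; cross-bedding NO
(D) evaporite basin — sorting poor yes; bioturbation yes; clast-supported NO; coarsening-upward NO; rip-up clasts yes; cross-bedding yes
(E) beach shoreface — sorting poor yes; bioturbation yes; clast-supported yes; coarsening-upward yes; rip-up clasts yes; cross-bedding NO
(F) tidal flat — accounts for every observation (sorting poor through bioturbation → sorting poor)
(F) alone accounts for all the evidence.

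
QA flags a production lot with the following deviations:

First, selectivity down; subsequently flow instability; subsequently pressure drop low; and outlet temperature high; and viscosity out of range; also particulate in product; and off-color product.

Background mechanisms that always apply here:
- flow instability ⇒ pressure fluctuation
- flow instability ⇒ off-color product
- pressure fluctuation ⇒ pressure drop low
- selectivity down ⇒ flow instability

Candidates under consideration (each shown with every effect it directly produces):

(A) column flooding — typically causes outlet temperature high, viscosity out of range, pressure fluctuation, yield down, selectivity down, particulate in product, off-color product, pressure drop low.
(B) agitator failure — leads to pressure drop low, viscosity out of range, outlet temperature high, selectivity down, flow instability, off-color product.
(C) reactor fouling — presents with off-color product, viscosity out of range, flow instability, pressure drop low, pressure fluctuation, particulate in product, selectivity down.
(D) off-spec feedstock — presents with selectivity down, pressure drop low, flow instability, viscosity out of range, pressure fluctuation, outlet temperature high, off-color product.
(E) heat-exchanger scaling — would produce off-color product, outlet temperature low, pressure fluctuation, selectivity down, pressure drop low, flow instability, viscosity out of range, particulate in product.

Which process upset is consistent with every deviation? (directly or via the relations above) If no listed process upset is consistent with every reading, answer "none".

For each candidate, compare predicted effects to what was observed:
(A) column flooding — accounts for every observation (flow instability by selectivity down → flow instability)
(B) agitator failure — selectivity down match; flow instability match; pressure drop low match; outlet temperature high match; viscosity out of range match; particulate in product miss; off-color product match
(C) reactor fouling — selectivity down match; flow instability match; pressure drop low match; outlet temperature high miss; viscosity out of range match; particulate in product match; off-color product match
(D) off-spec feedstock — selectivity down match; flow instability match; pressure drop low match; outlet temperature high match; viscosity out of range match; particulate in product miss; off-color product match
(E) heat-exchanger scaling — selectivity down match; flow instability match; pressure drop low match; outlet temperature high miss; viscosity out of range match; particulate in product match; off-color product match
Only (A) is consistent with every observation.

A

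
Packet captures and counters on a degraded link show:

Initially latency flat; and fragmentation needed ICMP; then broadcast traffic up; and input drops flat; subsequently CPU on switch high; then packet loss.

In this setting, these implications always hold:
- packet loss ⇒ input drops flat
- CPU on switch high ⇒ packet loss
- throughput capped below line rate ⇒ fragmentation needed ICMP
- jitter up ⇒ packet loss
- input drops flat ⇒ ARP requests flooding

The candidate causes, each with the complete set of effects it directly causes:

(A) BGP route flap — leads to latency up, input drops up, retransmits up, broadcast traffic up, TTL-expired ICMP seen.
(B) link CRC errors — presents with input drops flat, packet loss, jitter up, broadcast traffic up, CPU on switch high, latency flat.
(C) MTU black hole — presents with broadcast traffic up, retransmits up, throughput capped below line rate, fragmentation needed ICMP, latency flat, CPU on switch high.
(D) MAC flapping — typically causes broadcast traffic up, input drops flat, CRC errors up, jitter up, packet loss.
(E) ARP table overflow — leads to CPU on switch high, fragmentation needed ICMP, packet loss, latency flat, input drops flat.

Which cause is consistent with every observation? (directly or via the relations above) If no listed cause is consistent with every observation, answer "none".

C

Per-candidate check:
(A) BGP route flap — latency flat miss; fragmentation needed ICMP miss; broadcast traffic up match; input drops flat miss; CPU on switch high miss; packet loss miss
(B) link CRC errors — does not account for fragmentation needed ICMP
(C) MTU black hole — latency flat match; fragmentation needed ICMP match; broadcast traffic up match; input drops flat match (by CPU on switch high → packet loss → input drops flat); CPU on switch high match; packet loss match (by CPU on switch high → packet loss)
(D) MAC flapping — does not account for latency flat, fragmentation needed ICMP, CPU on switch high
(E) ARP table overflow — does not account for broadcast traffic up
Only (C) is consistent with every observation.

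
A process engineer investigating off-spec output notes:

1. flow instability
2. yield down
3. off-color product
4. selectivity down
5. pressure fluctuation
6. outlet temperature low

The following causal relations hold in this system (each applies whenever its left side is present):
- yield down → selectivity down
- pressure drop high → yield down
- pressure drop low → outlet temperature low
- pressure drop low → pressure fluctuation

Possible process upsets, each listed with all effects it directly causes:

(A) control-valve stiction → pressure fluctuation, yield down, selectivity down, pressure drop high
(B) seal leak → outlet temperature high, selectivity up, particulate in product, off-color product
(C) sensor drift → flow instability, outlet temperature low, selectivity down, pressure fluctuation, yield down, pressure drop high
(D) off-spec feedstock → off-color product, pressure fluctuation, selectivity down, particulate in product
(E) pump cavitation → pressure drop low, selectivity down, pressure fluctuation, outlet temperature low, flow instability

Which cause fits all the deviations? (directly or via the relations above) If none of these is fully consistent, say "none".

none

Per-candidate check:
(A) control-valve stiction — flow instability -; yield down +; off-color product -; selectivity down +; pressure fluctuation +; outlet temperature low -
(B) seal leak — flow instability -; yield down -; off-color product +; selectivity down -; pressure fluctuation -; outlet temperature low -
(C) sensor drift — flow instability +; yield down +; off-color product -; selectivity down +; pressure fluctuation +; outlet temperature low +
(D) off-spec feedstock — flow instability -; yield down -; off-color product +; selectivity down +; pressure fluctuation +; outlet temperature low -
(E) pump cavitation — does not account for yield down, off-color product
No candidate is consistent with all observations.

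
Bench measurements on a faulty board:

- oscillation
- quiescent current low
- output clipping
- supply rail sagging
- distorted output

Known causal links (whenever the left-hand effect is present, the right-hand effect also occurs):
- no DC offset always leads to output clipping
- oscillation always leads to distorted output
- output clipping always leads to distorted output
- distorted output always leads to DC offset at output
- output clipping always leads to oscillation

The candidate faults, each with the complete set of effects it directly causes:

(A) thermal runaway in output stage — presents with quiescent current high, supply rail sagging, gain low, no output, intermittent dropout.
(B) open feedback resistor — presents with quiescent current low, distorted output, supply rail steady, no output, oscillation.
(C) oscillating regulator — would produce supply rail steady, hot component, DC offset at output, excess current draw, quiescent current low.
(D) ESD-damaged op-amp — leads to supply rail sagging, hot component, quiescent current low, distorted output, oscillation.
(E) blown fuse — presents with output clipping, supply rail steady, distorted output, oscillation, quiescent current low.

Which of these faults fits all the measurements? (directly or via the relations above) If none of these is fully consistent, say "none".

Testing each hypothesis:
(A) thermal runaway in output stage — oscillation -; quiescent current low -; output clipping -; supply rail sagging +; distorted output -
(B) open feedback resistor — oscillation +; quiescent current low +; output clipping -; supply rail sagging -; distorted output +
(C) oscillating regulator — fails on oscillation, output clipping, supply rail sagging, distorted output (predicts supply rail steady, not supply rail sagging)
(D) ESD-damaged op-amp — oscillation +; quiescent current low +; output clipping -; supply rail sagging +; distorted output +
(E) blown fuse — oscillation +; quiescent current low +; output clipping +; supply rail sagging -; distorted output +
None of the listed candidates fits everything.

none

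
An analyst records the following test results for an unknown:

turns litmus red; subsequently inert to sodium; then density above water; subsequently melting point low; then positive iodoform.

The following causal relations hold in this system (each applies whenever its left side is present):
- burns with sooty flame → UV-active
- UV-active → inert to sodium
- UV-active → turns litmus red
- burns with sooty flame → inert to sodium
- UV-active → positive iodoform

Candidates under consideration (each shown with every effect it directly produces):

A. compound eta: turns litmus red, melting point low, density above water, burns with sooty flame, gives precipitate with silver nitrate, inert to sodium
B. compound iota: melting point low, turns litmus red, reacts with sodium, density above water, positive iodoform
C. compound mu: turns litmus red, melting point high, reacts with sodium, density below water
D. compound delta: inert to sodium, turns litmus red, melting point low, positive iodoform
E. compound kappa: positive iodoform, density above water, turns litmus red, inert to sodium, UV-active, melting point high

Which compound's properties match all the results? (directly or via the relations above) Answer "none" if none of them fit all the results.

A

Per-candidate check:
(A) compound eta — turns litmus red yes; inert to sodium yes; density above water yes; melting point low yes; positive iodoform yes (through burns with sooty flame → UV-active → positive iodoform)
(B) compound iota — turns litmus red yes; inert to sodium NO; density above water yes; melting point low yes; positive iodoform yes
(C) compound mu — fails on inert to sodium, density above water, melting point low, positive iodoform (predicts reacts with sodium, not inert to sodium; predicts density below water, not density above water; predicts melting point high, not melting point low)
(D) compound delta — turns litmus red yes; inert to sodium yes; density above water NO; melting point low yes; positive iodoform yes
(E) compound kappa — turns litmus red yes; inert to sodium yes; density above water yes; melting point low NO; positive iodoform yes
(A) alone accounts for all the evidence.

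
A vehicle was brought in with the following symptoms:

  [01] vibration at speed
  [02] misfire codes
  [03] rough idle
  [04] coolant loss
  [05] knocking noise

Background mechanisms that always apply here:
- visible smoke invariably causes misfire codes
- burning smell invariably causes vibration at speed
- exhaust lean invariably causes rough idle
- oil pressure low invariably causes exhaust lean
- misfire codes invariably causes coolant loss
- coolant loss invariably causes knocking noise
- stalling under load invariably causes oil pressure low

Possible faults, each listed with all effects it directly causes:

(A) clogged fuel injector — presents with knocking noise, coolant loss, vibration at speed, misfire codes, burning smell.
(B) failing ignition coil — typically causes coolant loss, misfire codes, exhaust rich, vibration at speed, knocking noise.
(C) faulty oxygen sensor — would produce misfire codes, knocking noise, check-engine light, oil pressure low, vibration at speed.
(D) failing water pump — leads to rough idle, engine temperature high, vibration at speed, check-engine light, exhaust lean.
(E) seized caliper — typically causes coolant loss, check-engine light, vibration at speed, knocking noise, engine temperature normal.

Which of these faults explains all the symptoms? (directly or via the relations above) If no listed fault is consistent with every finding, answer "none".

Checking each candidate against the observations:
(A) clogged fuel injector — does not account for rough idle
(B) failing ignition coil — does not account for rough idle
(C) faulty oxygen sensor — accounts for every observation (rough idle via oil pressure low → exhaust lean → rough idle)
(D) failing water pump — does not account for misfire codes, coolant loss, knocking noise
(E) seized caliper — does not account for misfire codes, rough idle
(C) is the only candidate with no mismatches.

C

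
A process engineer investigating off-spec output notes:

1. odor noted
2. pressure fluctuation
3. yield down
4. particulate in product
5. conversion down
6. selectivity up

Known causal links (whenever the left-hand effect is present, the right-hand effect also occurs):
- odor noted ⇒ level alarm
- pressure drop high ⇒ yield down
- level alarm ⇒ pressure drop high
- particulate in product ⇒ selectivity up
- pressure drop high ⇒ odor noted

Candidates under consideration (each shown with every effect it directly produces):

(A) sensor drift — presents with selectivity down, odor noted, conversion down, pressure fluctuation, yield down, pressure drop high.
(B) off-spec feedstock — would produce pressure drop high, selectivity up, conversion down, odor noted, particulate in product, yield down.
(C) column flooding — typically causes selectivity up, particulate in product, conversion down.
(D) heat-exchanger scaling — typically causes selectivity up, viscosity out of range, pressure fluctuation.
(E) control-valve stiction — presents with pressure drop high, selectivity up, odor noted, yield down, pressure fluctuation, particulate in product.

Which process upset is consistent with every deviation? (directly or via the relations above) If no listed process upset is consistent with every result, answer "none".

none

For each candidate, compare predicted effects to what was observed:
(A) sensor drift — fails on particulate in product, selectivity up (predicts selectivity down, not selectivity up)
(B) off-spec feedstock — odor noted ✓; pressure fluctuation ✗; yield down ✓; particulate in product ✓; conversion down ✓; selectivity up ✓
(C) column flooding — odor noted ✗; pressure fluctuation ✗; yield down ✗; particulate in product ✓; conversion down ✓; selectivity up ✓
(D) heat-exchanger scaling — odor noted ✗; pressure fluctuation ✓; yield down ✗; particulate in product ✗; conversion down ✗; selectivity up ✓
(E) control-valve stiction — odor noted ✓; pressure fluctuation ✓; yield down ✓; particulate in product ✓; conversion down ✗; selectivity up ✓
None of the listed candidates fits everything.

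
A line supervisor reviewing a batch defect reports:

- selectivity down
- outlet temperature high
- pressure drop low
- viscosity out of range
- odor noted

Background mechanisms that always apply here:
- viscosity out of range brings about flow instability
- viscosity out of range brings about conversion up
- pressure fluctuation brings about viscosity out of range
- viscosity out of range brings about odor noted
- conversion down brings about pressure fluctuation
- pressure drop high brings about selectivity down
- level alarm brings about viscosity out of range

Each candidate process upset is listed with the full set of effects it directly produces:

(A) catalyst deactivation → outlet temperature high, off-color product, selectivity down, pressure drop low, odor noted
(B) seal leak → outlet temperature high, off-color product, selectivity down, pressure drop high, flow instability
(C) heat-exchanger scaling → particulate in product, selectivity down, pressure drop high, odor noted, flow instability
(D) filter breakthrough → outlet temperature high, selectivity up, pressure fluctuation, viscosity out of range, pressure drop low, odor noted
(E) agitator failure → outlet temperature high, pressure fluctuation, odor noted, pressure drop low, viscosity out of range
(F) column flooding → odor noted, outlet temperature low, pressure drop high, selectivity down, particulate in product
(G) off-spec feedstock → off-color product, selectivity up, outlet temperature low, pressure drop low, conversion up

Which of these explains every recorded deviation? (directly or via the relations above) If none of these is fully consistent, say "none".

Checking each candidate against the observations:
(A) catalyst deactivation — does not account for viscosity out of range
(B) seal leak — selectivity down +; outlet temperature high +; pressure drop low -; viscosity out of range -; odor noted -
(C) heat-exchanger scaling — selectivity down +; outlet temperature high -; pressure drop low -; viscosity out of range -; odor noted +
(D) filter breakthrough — selectivity down -; outlet temperature high +; pressure drop low +; viscosity out of range +; odor noted +
(E) agitator failure — does not account for selectivity down
(F) column flooding — fails on outlet temperature high, pressure drop low, viscosity out of range (predicts outlet temperature low, not outlet temperature high; predicts pressure drop high, not pressure drop low)
(G) off-spec feedstock — selectivity down -; outlet temperature high -; pressure drop low +; viscosity out of range -; odor noted -
Every candidate fails on at least one observation.

none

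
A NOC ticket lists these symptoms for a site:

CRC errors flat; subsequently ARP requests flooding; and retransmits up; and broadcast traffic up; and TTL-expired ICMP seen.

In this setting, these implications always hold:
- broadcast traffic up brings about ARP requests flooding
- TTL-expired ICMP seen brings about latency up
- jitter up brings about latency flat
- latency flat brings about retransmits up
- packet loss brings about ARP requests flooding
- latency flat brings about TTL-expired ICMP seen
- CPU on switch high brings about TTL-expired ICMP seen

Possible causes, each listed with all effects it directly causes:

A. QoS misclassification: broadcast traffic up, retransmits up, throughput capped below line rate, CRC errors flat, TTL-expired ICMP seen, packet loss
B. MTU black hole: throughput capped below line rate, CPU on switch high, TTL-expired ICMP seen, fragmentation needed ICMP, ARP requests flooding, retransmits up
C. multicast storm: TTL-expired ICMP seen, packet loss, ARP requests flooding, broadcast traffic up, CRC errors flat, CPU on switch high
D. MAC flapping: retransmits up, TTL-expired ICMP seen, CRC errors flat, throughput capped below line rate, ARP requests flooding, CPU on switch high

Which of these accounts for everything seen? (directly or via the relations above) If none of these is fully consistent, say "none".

A

For each candidate, compare predicted effects to what was observed:
(A) QoS misclassification — CRC errors flat match; ARP requests flooding match (through broadcast traffic up → ARP requests flooding); retransmits up match; broadcast traffic up match; TTL-expired ICMP seen match
(B) MTU black hole — CRC errors flat miss; ARP requests flooding match; retransmits up match; broadcast traffic up miss; TTL-expired ICMP seen match
(C) multicast storm — CRC errors flat match; ARP requests flooding match; retransmits up miss; broadcast traffic up match; TTL-expired ICMP seen match
(D) MAC flapping — CRC errors flat match; ARP requests flooding match; retransmits up match; broadcast traffic up miss; TTL-expired ICMP seen match
(A) is the only candidate with no mismatches.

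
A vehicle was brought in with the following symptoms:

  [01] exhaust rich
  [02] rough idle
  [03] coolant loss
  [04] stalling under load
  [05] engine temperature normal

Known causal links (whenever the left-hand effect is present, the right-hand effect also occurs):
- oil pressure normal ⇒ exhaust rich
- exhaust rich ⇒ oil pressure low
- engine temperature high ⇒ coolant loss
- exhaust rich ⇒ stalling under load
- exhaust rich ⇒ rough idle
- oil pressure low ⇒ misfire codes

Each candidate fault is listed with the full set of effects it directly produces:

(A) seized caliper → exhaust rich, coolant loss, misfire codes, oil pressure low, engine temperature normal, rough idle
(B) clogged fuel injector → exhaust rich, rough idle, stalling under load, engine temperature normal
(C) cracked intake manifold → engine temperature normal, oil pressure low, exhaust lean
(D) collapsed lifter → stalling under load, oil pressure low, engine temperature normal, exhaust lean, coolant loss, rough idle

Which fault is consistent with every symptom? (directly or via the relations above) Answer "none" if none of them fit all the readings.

Per-candidate check:
(A) seized caliper — exhaust rich +; rough idle +; coolant loss +; stalling under load + (through exhaust rich → stalling under load); engine temperature normal +
(B) clogged fuel injector — does not account for coolant loss
(C) cracked intake manifold — exhaust rich -; rough idle -; coolant loss -; stalling under load -; engine temperature normal +
(D) collapsed lifter — exhaust rich -; rough idle +; coolant loss +; stalling under load +; engine temperature normal +
Only (A) is consistent with every observation.

A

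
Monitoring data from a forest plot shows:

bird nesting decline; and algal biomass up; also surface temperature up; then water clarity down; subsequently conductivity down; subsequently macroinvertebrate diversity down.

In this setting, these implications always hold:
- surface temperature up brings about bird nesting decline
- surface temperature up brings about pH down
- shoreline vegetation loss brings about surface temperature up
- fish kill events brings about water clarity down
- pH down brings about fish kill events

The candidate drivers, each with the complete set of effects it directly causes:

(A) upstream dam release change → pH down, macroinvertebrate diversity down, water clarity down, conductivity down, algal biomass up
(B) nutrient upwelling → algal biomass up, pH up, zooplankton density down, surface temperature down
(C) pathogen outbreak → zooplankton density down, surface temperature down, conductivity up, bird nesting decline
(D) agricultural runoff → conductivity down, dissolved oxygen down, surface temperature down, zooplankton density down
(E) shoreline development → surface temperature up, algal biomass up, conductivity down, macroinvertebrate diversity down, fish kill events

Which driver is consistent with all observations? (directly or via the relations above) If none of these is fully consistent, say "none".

Testing each hypothesis:
(A) upstream dam release change — bird nesting decline ✗; algal biomass up ✓; surface temperature up ✗; water clarity down ✓; conductivity down ✓; macroinvertebrate diversity down ✓
(B) nutrient upwelling — fails on bird nesting decline, surface temperature up, water clarity down, conductivity down, macroinvertebrate diversity down (predicts surface temperature down, not surface temperature up)
(C) pathogen outbreak — bird nesting decline ✓; algal biomass up ✗; surface temperature up ✗; water clarity down ✗; conductivity down ✗; macroinvertebrate diversity down ✗
(D) agricultural runoff — fails on bird nesting decline, algal biomass up, surface temperature up, water clarity down, macroinvertebrate diversity down (predicts surface temperature down, not surface temperature up)
(E) shoreline development — bird nesting decline ✓ (through surface temperature up → bird nesting decline); algal biomass up ✓; surface temperature up ✓; water clarity down ✓ (through fish kill events → water clarity down); conductivity down ✓; macroinvertebrate diversity down ✓
(E) is the only candidate with no mismatches.

E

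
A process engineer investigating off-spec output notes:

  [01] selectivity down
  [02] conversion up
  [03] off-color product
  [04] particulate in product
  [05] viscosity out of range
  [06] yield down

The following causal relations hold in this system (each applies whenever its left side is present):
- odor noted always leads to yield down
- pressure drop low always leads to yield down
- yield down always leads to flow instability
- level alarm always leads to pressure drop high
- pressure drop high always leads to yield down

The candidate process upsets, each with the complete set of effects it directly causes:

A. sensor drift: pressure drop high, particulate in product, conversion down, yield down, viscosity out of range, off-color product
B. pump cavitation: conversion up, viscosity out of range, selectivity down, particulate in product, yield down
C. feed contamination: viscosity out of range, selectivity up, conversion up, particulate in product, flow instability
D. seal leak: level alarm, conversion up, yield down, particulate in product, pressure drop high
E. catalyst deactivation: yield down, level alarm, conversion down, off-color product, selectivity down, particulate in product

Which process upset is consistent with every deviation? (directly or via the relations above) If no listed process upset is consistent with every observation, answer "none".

none

Testing each hypothesis:
(A) sensor drift — selectivity down NO; conversion up NO; off-color product yes; particulate in product yes; viscosity out of range yes; yield down yes
(B) pump cavitation — does not account for off-color product
(C) feed contamination — fails on selectivity down, off-color product, yield down (predicts selectivity up, not selectivity down)
(D) seal leak — selectivity down NO; conversion up yes; off-color product NO; particulate in product yes; viscosity out of range NO; yield down yes
(E) catalyst deactivation — fails on conversion up, viscosity out of range (predicts conversion down, not conversion up)
Every candidate fails on at least one observation.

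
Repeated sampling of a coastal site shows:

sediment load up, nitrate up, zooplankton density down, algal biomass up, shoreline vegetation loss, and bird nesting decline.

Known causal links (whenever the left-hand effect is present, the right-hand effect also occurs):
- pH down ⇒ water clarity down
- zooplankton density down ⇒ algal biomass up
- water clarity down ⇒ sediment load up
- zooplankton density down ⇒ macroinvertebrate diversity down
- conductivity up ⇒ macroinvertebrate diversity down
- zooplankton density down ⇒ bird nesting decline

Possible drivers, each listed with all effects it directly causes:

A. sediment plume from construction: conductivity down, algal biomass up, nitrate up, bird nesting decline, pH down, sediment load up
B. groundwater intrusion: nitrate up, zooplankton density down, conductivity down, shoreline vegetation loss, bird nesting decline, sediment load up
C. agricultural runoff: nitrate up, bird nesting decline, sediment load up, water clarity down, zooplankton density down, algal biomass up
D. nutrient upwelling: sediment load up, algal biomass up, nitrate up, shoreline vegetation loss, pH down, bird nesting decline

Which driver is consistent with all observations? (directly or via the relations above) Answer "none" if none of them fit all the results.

For each candidate, compare predicted effects to what was observed:
(A) sediment plume from construction — sediment load up ✓; nitrate up ✓; zooplankton density down ✗; algal biomass up ✓; shoreline vegetation loss ✗; bird nesting decline ✓
(B) groundwater intrusion — accounts for every observation (algal biomass up by zooplankton density down → algal biomass up)
(C) agricultural runoff — sediment load up ✓; nitrate up ✓; zooplankton density down ✓; algal biomass up ✓; shoreline vegetation loss ✗; bird nesting decline ✓
(D) nutrient upwelling — does not account for zooplankton density down
(B) alone accounts for all the evidence.

B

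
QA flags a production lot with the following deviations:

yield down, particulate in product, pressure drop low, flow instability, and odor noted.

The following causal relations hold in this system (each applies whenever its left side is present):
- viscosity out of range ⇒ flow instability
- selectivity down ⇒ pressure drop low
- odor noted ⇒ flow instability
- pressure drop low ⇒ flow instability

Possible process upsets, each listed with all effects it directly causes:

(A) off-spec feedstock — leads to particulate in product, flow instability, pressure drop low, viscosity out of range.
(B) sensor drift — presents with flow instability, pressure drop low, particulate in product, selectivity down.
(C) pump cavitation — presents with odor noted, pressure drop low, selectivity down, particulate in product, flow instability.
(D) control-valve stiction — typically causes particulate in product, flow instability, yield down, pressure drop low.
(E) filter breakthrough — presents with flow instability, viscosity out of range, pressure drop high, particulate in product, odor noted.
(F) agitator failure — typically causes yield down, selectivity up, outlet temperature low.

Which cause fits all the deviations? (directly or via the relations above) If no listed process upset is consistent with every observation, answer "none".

none

Testing each hypothesis:
(A) off-spec feedstock — does not account for yield down, odor noted
(B) sensor drift — does not account for yield down, odor noted
(C) pump cavitation — does not account for yield down
(D) control-valve stiction — yield down yes; particulate in product yes; pressure drop low yes; flow instability yes; odor noted NO
(E) filter breakthrough — fails on yield down, pressure drop low (predicts pressure drop high, not pressure drop low)
(F) agitator failure — yield down yes; particulate in product NO; pressure drop low NO; flow instability NO; odor noted NO
None of the listed candidates fits everything.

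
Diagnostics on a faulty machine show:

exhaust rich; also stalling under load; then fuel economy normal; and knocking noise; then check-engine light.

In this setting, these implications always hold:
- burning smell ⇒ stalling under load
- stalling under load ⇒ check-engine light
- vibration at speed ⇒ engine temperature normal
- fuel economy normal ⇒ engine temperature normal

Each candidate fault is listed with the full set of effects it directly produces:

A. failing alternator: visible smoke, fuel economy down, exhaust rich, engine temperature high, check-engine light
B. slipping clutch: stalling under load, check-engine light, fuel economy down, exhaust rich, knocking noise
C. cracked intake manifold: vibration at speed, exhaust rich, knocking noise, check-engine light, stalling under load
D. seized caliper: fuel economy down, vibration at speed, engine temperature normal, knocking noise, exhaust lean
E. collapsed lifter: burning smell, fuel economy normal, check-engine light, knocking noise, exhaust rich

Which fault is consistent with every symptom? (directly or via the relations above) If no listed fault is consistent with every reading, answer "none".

For each candidate, compare predicted effects to what was observed:
(A) failing alternator — fails on stalling under load, fuel economy normal, knocking noise (predicts fuel economy down, not fuel economy normal)
(B) slipping clutch — exhaust rich ✓; stalling under load ✓; fuel economy normal ✗; knocking noise ✓; check-engine light ✓
(C) cracked intake manifold — does not account for fuel economy normal
(D) seized caliper — exhaust rich ✗; stalling under load ✗; fuel economy normal ✗; knocking noise ✓; check-engine light ✗
(E) collapsed lifter — accounts for every observation (stalling under load through burning smell → stalling under load)
Only (E) is consistent with every observation.

E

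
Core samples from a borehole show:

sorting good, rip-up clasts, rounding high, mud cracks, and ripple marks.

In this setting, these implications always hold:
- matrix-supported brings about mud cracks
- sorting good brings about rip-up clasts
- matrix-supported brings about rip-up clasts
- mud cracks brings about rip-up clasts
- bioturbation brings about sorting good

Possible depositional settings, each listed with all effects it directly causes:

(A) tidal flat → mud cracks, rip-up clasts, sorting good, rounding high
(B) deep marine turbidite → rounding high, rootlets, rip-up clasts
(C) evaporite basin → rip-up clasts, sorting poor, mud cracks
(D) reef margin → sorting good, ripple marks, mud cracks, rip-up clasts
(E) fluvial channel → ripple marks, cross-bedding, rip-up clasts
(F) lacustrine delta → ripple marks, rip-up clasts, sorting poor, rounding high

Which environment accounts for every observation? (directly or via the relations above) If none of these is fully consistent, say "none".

For each candidate, compare predicted effects to what was observed:
(A) tidal flat — does not account for ripple marks
(B) deep marine turbidite — sorting good -; rip-up clasts +; rounding high +; mud cracks -; ripple marks -
(C) evaporite basin — sorting good -; rip-up clasts +; rounding high -; mud cracks +; ripple marks -
(D) reef margin — does not account for rounding high
(E) fluvial channel — sorting good -; rip-up clasts +; rounding high -; mud cracks -; ripple marks +
(F) lacustrine delta — sorting good -; rip-up clasts +; rounding high +; mud cracks -; ripple marks +
No candidate is consistent with all observations.

none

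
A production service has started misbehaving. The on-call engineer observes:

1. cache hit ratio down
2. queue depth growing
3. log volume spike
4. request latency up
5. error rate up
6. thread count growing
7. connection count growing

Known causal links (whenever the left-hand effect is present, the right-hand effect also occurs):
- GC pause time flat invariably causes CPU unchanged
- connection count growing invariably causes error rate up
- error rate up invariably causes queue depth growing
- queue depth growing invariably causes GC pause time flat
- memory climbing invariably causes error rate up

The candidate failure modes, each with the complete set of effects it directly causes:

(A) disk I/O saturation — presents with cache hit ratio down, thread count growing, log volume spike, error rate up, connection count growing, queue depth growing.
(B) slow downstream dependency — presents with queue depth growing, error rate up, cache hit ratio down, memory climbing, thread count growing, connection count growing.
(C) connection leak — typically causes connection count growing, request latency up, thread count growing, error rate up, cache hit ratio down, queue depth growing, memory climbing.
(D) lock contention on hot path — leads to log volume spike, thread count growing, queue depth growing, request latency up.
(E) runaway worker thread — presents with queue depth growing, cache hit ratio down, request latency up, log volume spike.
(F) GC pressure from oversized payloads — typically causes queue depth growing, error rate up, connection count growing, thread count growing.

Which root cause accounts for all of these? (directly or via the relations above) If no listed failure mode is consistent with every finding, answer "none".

For each candidate, compare predicted effects to what was observed:
(A) disk I/O saturation — cache hit ratio down yes; queue depth growing yes; log volume spike yes; request latency up NO; error rate up yes; thread count growing yes; connection count growing yes
(B) slow downstream dependency — cache hit ratio down yes; queue depth growing yes; log volume spike NO; request latency up NO; error rate up yes; thread count growing yes; connection count growing yes
(C) connection leak — does not account for log volume spike
(D) lock contention on hot path — cache hit ratio down NO; queue depth growing yes; log volume spike yes; request latency up yes; error rate up NO; thread count growing yes; connection count growing NO
(E) runaway worker thread — cache hit ratio down yes; queue depth growing yes; log volume spike yes; request latency up yes; error rate up NO; thread count growing NO; connection count growing NO
(F) GC pressure from oversized payloads — does not account for cache hit ratio down, log volume spike, request latency up
None of the listed candidates fits everything.

none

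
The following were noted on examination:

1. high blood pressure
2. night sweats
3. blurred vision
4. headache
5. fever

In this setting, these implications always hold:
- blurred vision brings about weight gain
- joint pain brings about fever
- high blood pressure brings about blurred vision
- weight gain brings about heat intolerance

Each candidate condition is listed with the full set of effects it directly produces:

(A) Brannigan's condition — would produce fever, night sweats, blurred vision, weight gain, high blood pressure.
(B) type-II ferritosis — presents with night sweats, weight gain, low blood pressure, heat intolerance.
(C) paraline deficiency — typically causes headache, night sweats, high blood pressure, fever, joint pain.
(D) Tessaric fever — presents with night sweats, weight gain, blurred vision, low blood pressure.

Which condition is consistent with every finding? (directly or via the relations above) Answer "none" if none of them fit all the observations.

C

For each candidate, compare predicted effects to what was observed:
(A) Brannigan's condition — high blood pressure match; night sweats match; blurred vision match; headache miss; fever match
(B) type-II ferritosis — high blood pressure miss; night sweats match; blurred vision miss; headache miss; fever miss
(C) paraline deficiency — high blood pressure match; night sweats match; blurred vision match (via high blood pressure → blurred vision); headache match; fever match
(D) Tessaric fever — fails on high blood pressure, headache, fever (predicts low blood pressure, not high blood pressure)
(C) alone accounts for all the evidence.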